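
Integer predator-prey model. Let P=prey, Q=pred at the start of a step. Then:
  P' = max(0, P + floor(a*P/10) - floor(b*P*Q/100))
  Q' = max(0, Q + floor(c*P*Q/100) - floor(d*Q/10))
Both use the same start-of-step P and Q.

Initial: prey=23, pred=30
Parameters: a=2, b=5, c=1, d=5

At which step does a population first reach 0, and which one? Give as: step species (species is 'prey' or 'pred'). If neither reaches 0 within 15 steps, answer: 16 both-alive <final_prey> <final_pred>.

Step 1: prey: 23+4-34=0; pred: 30+6-15=21
First extinction: prey at step 1

Answer: 1 prey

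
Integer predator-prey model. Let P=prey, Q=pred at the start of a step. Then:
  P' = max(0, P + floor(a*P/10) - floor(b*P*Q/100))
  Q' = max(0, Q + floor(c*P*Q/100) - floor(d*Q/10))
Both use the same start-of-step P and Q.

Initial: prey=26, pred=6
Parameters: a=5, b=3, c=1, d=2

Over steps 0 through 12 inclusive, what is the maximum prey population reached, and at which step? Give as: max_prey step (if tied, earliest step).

Answer: 83 5

Derivation:
Step 1: prey: 26+13-4=35; pred: 6+1-1=6
Step 2: prey: 35+17-6=46; pred: 6+2-1=7
Step 3: prey: 46+23-9=60; pred: 7+3-1=9
Step 4: prey: 60+30-16=74; pred: 9+5-1=13
Step 5: prey: 74+37-28=83; pred: 13+9-2=20
Step 6: prey: 83+41-49=75; pred: 20+16-4=32
Step 7: prey: 75+37-72=40; pred: 32+24-6=50
Step 8: prey: 40+20-60=0; pred: 50+20-10=60
Step 9: prey: 0+0-0=0; pred: 60+0-12=48
Step 10: prey: 0+0-0=0; pred: 48+0-9=39
Step 11: prey: 0+0-0=0; pred: 39+0-7=32
Step 12: prey: 0+0-0=0; pred: 32+0-6=26
Max prey = 83 at step 5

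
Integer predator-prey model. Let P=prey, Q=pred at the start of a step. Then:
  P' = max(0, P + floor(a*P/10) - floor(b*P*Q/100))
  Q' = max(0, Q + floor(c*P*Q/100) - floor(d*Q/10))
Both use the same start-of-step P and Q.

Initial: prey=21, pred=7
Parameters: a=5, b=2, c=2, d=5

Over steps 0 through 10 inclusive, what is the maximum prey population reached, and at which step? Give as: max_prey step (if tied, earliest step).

Step 1: prey: 21+10-2=29; pred: 7+2-3=6
Step 2: prey: 29+14-3=40; pred: 6+3-3=6
Step 3: prey: 40+20-4=56; pred: 6+4-3=7
Step 4: prey: 56+28-7=77; pred: 7+7-3=11
Step 5: prey: 77+38-16=99; pred: 11+16-5=22
Step 6: prey: 99+49-43=105; pred: 22+43-11=54
Step 7: prey: 105+52-113=44; pred: 54+113-27=140
Step 8: prey: 44+22-123=0; pred: 140+123-70=193
Step 9: prey: 0+0-0=0; pred: 193+0-96=97
Step 10: prey: 0+0-0=0; pred: 97+0-48=49
Max prey = 105 at step 6

Answer: 105 6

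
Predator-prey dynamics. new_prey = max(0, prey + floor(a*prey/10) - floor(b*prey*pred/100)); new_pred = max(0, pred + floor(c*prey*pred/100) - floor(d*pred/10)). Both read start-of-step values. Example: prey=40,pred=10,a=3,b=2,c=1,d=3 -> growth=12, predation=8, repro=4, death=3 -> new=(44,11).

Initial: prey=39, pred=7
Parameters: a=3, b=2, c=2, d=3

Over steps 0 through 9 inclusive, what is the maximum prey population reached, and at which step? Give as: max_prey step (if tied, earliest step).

Answer: 49 2

Derivation:
Step 1: prey: 39+11-5=45; pred: 7+5-2=10
Step 2: prey: 45+13-9=49; pred: 10+9-3=16
Step 3: prey: 49+14-15=48; pred: 16+15-4=27
Step 4: prey: 48+14-25=37; pred: 27+25-8=44
Step 5: prey: 37+11-32=16; pred: 44+32-13=63
Step 6: prey: 16+4-20=0; pred: 63+20-18=65
Step 7: prey: 0+0-0=0; pred: 65+0-19=46
Step 8: prey: 0+0-0=0; pred: 46+0-13=33
Step 9: prey: 0+0-0=0; pred: 33+0-9=24
Max prey = 49 at step 2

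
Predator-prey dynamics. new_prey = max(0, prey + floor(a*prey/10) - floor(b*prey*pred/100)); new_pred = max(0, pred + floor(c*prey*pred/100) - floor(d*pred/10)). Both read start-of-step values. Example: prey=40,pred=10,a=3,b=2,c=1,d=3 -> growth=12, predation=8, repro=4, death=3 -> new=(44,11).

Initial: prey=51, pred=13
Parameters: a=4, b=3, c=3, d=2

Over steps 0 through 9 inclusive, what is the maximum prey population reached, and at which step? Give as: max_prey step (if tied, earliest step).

Answer: 52 1

Derivation:
Step 1: prey: 51+20-19=52; pred: 13+19-2=30
Step 2: prey: 52+20-46=26; pred: 30+46-6=70
Step 3: prey: 26+10-54=0; pred: 70+54-14=110
Step 4: prey: 0+0-0=0; pred: 110+0-22=88
Step 5: prey: 0+0-0=0; pred: 88+0-17=71
Step 6: prey: 0+0-0=0; pred: 71+0-14=57
Step 7: prey: 0+0-0=0; pred: 57+0-11=46
Step 8: prey: 0+0-0=0; pred: 46+0-9=37
Step 9: prey: 0+0-0=0; pred: 37+0-7=30
Max prey = 52 at step 1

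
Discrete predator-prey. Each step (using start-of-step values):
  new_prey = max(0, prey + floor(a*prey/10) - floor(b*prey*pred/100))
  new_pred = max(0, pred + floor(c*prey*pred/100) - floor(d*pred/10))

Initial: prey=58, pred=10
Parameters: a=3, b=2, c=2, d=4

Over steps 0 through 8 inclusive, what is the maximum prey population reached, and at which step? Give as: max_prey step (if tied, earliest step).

Answer: 64 1

Derivation:
Step 1: prey: 58+17-11=64; pred: 10+11-4=17
Step 2: prey: 64+19-21=62; pred: 17+21-6=32
Step 3: prey: 62+18-39=41; pred: 32+39-12=59
Step 4: prey: 41+12-48=5; pred: 59+48-23=84
Step 5: prey: 5+1-8=0; pred: 84+8-33=59
Step 6: prey: 0+0-0=0; pred: 59+0-23=36
Step 7: prey: 0+0-0=0; pred: 36+0-14=22
Step 8: prey: 0+0-0=0; pred: 22+0-8=14
Max prey = 64 at step 1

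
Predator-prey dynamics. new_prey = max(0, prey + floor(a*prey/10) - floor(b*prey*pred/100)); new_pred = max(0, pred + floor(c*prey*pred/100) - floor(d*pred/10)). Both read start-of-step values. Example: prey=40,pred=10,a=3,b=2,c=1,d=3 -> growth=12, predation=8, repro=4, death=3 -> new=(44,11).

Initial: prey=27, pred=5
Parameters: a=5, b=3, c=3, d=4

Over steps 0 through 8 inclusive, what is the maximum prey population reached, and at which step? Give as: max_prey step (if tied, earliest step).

Answer: 54 3

Derivation:
Step 1: prey: 27+13-4=36; pred: 5+4-2=7
Step 2: prey: 36+18-7=47; pred: 7+7-2=12
Step 3: prey: 47+23-16=54; pred: 12+16-4=24
Step 4: prey: 54+27-38=43; pred: 24+38-9=53
Step 5: prey: 43+21-68=0; pred: 53+68-21=100
Step 6: prey: 0+0-0=0; pred: 100+0-40=60
Step 7: prey: 0+0-0=0; pred: 60+0-24=36
Step 8: prey: 0+0-0=0; pred: 36+0-14=22
Max prey = 54 at step 3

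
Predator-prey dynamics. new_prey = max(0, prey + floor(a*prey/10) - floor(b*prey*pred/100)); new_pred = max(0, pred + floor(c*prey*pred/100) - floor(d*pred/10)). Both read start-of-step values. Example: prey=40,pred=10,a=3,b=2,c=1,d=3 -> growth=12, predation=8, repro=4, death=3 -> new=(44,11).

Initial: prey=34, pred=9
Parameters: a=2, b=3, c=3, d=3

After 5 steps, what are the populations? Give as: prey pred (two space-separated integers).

Answer: 0 28

Derivation:
Step 1: prey: 34+6-9=31; pred: 9+9-2=16
Step 2: prey: 31+6-14=23; pred: 16+14-4=26
Step 3: prey: 23+4-17=10; pred: 26+17-7=36
Step 4: prey: 10+2-10=2; pred: 36+10-10=36
Step 5: prey: 2+0-2=0; pred: 36+2-10=28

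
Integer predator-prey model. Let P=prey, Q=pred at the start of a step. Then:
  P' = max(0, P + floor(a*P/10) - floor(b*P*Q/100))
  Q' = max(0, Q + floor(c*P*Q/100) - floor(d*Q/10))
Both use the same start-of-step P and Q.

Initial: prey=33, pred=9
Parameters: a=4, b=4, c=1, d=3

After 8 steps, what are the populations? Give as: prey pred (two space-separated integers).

Answer: 37 10

Derivation:
Step 1: prey: 33+13-11=35; pred: 9+2-2=9
Step 2: prey: 35+14-12=37; pred: 9+3-2=10
Step 3: prey: 37+14-14=37; pred: 10+3-3=10
Step 4: prey: 37+14-14=37; pred: 10+3-3=10
Step 5: prey: 37+14-14=37; pred: 10+3-3=10
Step 6: prey: 37+14-14=37; pred: 10+3-3=10
Step 7: prey: 37+14-14=37; pred: 10+3-3=10
Step 8: prey: 37+14-14=37; pred: 10+3-3=10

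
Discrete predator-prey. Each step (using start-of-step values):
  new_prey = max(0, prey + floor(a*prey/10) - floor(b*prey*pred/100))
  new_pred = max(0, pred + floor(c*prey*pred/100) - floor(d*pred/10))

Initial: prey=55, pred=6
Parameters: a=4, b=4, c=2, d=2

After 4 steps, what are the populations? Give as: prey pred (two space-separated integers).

Step 1: prey: 55+22-13=64; pred: 6+6-1=11
Step 2: prey: 64+25-28=61; pred: 11+14-2=23
Step 3: prey: 61+24-56=29; pred: 23+28-4=47
Step 4: prey: 29+11-54=0; pred: 47+27-9=65

Answer: 0 65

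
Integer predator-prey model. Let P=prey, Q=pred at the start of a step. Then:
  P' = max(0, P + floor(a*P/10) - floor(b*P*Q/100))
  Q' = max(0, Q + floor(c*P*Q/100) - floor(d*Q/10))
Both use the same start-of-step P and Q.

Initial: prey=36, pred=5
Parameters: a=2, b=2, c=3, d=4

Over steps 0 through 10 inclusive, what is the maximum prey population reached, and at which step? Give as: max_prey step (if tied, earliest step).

Step 1: prey: 36+7-3=40; pred: 5+5-2=8
Step 2: prey: 40+8-6=42; pred: 8+9-3=14
Step 3: prey: 42+8-11=39; pred: 14+17-5=26
Step 4: prey: 39+7-20=26; pred: 26+30-10=46
Step 5: prey: 26+5-23=8; pred: 46+35-18=63
Step 6: prey: 8+1-10=0; pred: 63+15-25=53
Step 7: prey: 0+0-0=0; pred: 53+0-21=32
Step 8: prey: 0+0-0=0; pred: 32+0-12=20
Step 9: prey: 0+0-0=0; pred: 20+0-8=12
Step 10: prey: 0+0-0=0; pred: 12+0-4=8
Max prey = 42 at step 2

Answer: 42 2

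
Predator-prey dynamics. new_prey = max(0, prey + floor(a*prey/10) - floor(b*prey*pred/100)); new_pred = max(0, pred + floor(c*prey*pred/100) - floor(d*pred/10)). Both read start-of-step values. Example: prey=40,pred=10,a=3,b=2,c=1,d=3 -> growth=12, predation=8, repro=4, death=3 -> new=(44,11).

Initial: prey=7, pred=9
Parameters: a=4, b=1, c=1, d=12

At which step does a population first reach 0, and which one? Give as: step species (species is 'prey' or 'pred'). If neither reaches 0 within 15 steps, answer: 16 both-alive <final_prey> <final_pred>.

Step 1: prey: 7+2-0=9; pred: 9+0-10=0
First extinction: pred at step 1

Answer: 1 pred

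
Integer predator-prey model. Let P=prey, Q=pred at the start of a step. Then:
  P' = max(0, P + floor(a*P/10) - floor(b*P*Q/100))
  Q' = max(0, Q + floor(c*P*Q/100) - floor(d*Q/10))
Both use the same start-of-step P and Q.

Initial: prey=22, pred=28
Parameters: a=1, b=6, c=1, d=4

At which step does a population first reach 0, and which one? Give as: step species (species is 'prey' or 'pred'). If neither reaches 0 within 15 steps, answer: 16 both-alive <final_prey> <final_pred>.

Step 1: prey: 22+2-36=0; pred: 28+6-11=23
First extinction: prey at step 1

Answer: 1 prey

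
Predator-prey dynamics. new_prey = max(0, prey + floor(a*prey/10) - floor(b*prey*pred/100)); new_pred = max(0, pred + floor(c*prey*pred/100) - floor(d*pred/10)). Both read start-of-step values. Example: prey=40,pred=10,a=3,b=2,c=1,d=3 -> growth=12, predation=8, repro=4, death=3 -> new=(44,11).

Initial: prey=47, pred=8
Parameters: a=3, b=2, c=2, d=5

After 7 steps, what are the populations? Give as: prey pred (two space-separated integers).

Answer: 1 25

Derivation:
Step 1: prey: 47+14-7=54; pred: 8+7-4=11
Step 2: prey: 54+16-11=59; pred: 11+11-5=17
Step 3: prey: 59+17-20=56; pred: 17+20-8=29
Step 4: prey: 56+16-32=40; pred: 29+32-14=47
Step 5: prey: 40+12-37=15; pred: 47+37-23=61
Step 6: prey: 15+4-18=1; pred: 61+18-30=49
Step 7: prey: 1+0-0=1; pred: 49+0-24=25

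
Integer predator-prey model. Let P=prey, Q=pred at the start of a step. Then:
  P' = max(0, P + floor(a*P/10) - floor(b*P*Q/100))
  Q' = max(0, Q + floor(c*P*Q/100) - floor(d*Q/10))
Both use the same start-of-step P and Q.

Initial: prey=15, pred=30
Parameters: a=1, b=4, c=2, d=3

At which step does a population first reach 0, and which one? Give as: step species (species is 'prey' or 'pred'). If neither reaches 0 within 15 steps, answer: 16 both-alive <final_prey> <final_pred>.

Step 1: prey: 15+1-18=0; pred: 30+9-9=30
First extinction: prey at step 1

Answer: 1 prey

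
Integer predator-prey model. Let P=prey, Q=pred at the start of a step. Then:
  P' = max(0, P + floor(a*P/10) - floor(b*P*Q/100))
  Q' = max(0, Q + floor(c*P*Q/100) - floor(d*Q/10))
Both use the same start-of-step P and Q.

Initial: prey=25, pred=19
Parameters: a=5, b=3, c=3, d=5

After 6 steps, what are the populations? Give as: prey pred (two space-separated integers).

Step 1: prey: 25+12-14=23; pred: 19+14-9=24
Step 2: prey: 23+11-16=18; pred: 24+16-12=28
Step 3: prey: 18+9-15=12; pred: 28+15-14=29
Step 4: prey: 12+6-10=8; pred: 29+10-14=25
Step 5: prey: 8+4-6=6; pred: 25+6-12=19
Step 6: prey: 6+3-3=6; pred: 19+3-9=13

Answer: 6 13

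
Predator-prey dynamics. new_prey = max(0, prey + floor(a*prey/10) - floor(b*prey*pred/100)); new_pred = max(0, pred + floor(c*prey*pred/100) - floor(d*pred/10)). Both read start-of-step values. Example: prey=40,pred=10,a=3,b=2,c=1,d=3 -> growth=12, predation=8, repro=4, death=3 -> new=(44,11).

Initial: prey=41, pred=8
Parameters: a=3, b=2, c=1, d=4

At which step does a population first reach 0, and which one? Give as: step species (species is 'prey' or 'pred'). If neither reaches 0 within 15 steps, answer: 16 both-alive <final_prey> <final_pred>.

Step 1: prey: 41+12-6=47; pred: 8+3-3=8
Step 2: prey: 47+14-7=54; pred: 8+3-3=8
Step 3: prey: 54+16-8=62; pred: 8+4-3=9
Step 4: prey: 62+18-11=69; pred: 9+5-3=11
Step 5: prey: 69+20-15=74; pred: 11+7-4=14
Step 6: prey: 74+22-20=76; pred: 14+10-5=19
Step 7: prey: 76+22-28=70; pred: 19+14-7=26
Step 8: prey: 70+21-36=55; pred: 26+18-10=34
Step 9: prey: 55+16-37=34; pred: 34+18-13=39
Step 10: prey: 34+10-26=18; pred: 39+13-15=37
Step 11: prey: 18+5-13=10; pred: 37+6-14=29
Step 12: prey: 10+3-5=8; pred: 29+2-11=20
Step 13: prey: 8+2-3=7; pred: 20+1-8=13
Step 14: prey: 7+2-1=8; pred: 13+0-5=8
Step 15: prey: 8+2-1=9; pred: 8+0-3=5
No extinction within 15 steps

Answer: 16 both-alive 9 5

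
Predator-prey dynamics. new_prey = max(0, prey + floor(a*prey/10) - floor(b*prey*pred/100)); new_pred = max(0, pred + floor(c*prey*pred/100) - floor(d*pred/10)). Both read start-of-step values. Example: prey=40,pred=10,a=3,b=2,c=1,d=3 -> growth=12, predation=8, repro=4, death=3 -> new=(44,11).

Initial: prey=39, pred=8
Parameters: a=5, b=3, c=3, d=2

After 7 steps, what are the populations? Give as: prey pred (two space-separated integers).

Answer: 0 62

Derivation:
Step 1: prey: 39+19-9=49; pred: 8+9-1=16
Step 2: prey: 49+24-23=50; pred: 16+23-3=36
Step 3: prey: 50+25-54=21; pred: 36+54-7=83
Step 4: prey: 21+10-52=0; pred: 83+52-16=119
Step 5: prey: 0+0-0=0; pred: 119+0-23=96
Step 6: prey: 0+0-0=0; pred: 96+0-19=77
Step 7: prey: 0+0-0=0; pred: 77+0-15=62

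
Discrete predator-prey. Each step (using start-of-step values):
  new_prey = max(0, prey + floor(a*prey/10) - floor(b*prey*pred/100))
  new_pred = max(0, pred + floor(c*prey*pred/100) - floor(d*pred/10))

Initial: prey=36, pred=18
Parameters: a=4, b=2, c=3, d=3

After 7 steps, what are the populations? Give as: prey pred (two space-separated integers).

Step 1: prey: 36+14-12=38; pred: 18+19-5=32
Step 2: prey: 38+15-24=29; pred: 32+36-9=59
Step 3: prey: 29+11-34=6; pred: 59+51-17=93
Step 4: prey: 6+2-11=0; pred: 93+16-27=82
Step 5: prey: 0+0-0=0; pred: 82+0-24=58
Step 6: prey: 0+0-0=0; pred: 58+0-17=41
Step 7: prey: 0+0-0=0; pred: 41+0-12=29

Answer: 0 29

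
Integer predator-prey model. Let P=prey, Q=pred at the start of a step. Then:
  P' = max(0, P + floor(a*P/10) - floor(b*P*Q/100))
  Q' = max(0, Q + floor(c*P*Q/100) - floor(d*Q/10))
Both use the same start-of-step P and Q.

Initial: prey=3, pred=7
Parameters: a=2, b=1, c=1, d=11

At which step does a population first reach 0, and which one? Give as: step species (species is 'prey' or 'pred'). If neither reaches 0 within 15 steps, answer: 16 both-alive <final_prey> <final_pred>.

Answer: 1 pred

Derivation:
Step 1: prey: 3+0-0=3; pred: 7+0-7=0
First extinction: pred at step 1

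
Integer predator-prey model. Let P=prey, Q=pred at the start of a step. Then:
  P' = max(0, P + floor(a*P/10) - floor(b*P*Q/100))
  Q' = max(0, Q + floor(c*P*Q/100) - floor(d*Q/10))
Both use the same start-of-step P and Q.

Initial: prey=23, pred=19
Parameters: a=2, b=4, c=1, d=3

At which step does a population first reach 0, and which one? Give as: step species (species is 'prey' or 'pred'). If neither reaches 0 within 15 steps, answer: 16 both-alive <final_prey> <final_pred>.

Answer: 16 both-alive 3 3

Derivation:
Step 1: prey: 23+4-17=10; pred: 19+4-5=18
Step 2: prey: 10+2-7=5; pred: 18+1-5=14
Step 3: prey: 5+1-2=4; pred: 14+0-4=10
Step 4: prey: 4+0-1=3; pred: 10+0-3=7
Step 5: prey: 3+0-0=3; pred: 7+0-2=5
Step 6: prey: 3+0-0=3; pred: 5+0-1=4
Step 7: prey: 3+0-0=3; pred: 4+0-1=3
Step 8: prey: 3+0-0=3; pred: 3+0-0=3
Steps 9-15: state stable at prey=3, pred=3 (no change)
No extinction within 15 steps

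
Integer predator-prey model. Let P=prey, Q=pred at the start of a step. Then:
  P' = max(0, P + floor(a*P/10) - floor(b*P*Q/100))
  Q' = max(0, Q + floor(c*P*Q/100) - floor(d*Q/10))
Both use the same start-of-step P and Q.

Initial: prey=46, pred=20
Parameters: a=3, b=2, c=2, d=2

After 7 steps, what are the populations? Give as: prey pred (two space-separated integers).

Step 1: prey: 46+13-18=41; pred: 20+18-4=34
Step 2: prey: 41+12-27=26; pred: 34+27-6=55
Step 3: prey: 26+7-28=5; pred: 55+28-11=72
Step 4: prey: 5+1-7=0; pred: 72+7-14=65
Step 5: prey: 0+0-0=0; pred: 65+0-13=52
Step 6: prey: 0+0-0=0; pred: 52+0-10=42
Step 7: prey: 0+0-0=0; pred: 42+0-8=34

Answer: 0 34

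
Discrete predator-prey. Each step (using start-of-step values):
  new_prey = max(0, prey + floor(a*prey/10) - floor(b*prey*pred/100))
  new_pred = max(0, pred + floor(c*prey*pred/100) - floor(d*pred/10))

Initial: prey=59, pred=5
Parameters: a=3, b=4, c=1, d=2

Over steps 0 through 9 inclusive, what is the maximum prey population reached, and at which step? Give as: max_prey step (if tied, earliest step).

Step 1: prey: 59+17-11=65; pred: 5+2-1=6
Step 2: prey: 65+19-15=69; pred: 6+3-1=8
Step 3: prey: 69+20-22=67; pred: 8+5-1=12
Step 4: prey: 67+20-32=55; pred: 12+8-2=18
Step 5: prey: 55+16-39=32; pred: 18+9-3=24
Step 6: prey: 32+9-30=11; pred: 24+7-4=27
Step 7: prey: 11+3-11=3; pred: 27+2-5=24
Step 8: prey: 3+0-2=1; pred: 24+0-4=20
Step 9: prey: 1+0-0=1; pred: 20+0-4=16
Max prey = 69 at step 2

Answer: 69 2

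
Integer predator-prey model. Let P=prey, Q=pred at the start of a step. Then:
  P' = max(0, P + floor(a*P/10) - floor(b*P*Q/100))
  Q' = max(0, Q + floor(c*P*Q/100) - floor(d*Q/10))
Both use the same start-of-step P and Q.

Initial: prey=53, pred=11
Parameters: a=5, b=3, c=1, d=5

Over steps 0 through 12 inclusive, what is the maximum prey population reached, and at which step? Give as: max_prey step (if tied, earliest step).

Step 1: prey: 53+26-17=62; pred: 11+5-5=11
Step 2: prey: 62+31-20=73; pred: 11+6-5=12
Step 3: prey: 73+36-26=83; pred: 12+8-6=14
Step 4: prey: 83+41-34=90; pred: 14+11-7=18
Step 5: prey: 90+45-48=87; pred: 18+16-9=25
Step 6: prey: 87+43-65=65; pred: 25+21-12=34
Step 7: prey: 65+32-66=31; pred: 34+22-17=39
Step 8: prey: 31+15-36=10; pred: 39+12-19=32
Step 9: prey: 10+5-9=6; pred: 32+3-16=19
Step 10: prey: 6+3-3=6; pred: 19+1-9=11
Step 11: prey: 6+3-1=8; pred: 11+0-5=6
Step 12: prey: 8+4-1=11; pred: 6+0-3=3
Max prey = 90 at step 4

Answer: 90 4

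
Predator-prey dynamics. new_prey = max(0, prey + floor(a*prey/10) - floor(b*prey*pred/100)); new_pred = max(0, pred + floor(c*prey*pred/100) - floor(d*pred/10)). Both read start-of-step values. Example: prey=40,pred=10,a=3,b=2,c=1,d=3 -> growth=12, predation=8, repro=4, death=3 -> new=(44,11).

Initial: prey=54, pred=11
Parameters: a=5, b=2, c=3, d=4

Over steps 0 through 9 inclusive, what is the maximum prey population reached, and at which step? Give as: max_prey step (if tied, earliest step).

Answer: 72 2

Derivation:
Step 1: prey: 54+27-11=70; pred: 11+17-4=24
Step 2: prey: 70+35-33=72; pred: 24+50-9=65
Step 3: prey: 72+36-93=15; pred: 65+140-26=179
Step 4: prey: 15+7-53=0; pred: 179+80-71=188
Step 5: prey: 0+0-0=0; pred: 188+0-75=113
Step 6: prey: 0+0-0=0; pred: 113+0-45=68
Step 7: prey: 0+0-0=0; pred: 68+0-27=41
Step 8: prey: 0+0-0=0; pred: 41+0-16=25
Step 9: prey: 0+0-0=0; pred: 25+0-10=15
Max prey = 72 at step 2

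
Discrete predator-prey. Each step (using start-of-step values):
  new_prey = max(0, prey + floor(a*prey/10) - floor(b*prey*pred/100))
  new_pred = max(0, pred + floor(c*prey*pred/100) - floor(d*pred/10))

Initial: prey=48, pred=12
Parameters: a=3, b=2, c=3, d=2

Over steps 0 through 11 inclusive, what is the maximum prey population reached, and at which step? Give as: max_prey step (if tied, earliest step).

Step 1: prey: 48+14-11=51; pred: 12+17-2=27
Step 2: prey: 51+15-27=39; pred: 27+41-5=63
Step 3: prey: 39+11-49=1; pred: 63+73-12=124
Step 4: prey: 1+0-2=0; pred: 124+3-24=103
Step 5: prey: 0+0-0=0; pred: 103+0-20=83
Step 6: prey: 0+0-0=0; pred: 83+0-16=67
Step 7: prey: 0+0-0=0; pred: 67+0-13=54
Step 8: prey: 0+0-0=0; pred: 54+0-10=44
Step 9: prey: 0+0-0=0; pred: 44+0-8=36
Step 10: prey: 0+0-0=0; pred: 36+0-7=29
Step 11: prey: 0+0-0=0; pred: 29+0-5=24
Max prey = 51 at step 1

Answer: 51 1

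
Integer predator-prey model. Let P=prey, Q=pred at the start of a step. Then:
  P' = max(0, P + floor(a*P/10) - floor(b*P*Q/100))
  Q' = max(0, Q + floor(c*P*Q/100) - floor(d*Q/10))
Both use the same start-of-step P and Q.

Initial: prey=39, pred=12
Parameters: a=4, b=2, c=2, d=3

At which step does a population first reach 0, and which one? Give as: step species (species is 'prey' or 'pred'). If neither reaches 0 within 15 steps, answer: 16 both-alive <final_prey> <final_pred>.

Answer: 5 prey

Derivation:
Step 1: prey: 39+15-9=45; pred: 12+9-3=18
Step 2: prey: 45+18-16=47; pred: 18+16-5=29
Step 3: prey: 47+18-27=38; pred: 29+27-8=48
Step 4: prey: 38+15-36=17; pred: 48+36-14=70
Step 5: prey: 17+6-23=0; pred: 70+23-21=72
First extinction: prey at step 5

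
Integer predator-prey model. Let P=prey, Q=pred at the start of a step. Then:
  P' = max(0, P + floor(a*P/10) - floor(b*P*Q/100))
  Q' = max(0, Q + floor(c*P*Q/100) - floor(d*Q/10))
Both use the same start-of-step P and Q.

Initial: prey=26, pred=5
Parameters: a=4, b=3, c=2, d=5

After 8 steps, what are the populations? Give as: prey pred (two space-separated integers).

Answer: 0 44

Derivation:
Step 1: prey: 26+10-3=33; pred: 5+2-2=5
Step 2: prey: 33+13-4=42; pred: 5+3-2=6
Step 3: prey: 42+16-7=51; pred: 6+5-3=8
Step 4: prey: 51+20-12=59; pred: 8+8-4=12
Step 5: prey: 59+23-21=61; pred: 12+14-6=20
Step 6: prey: 61+24-36=49; pred: 20+24-10=34
Step 7: prey: 49+19-49=19; pred: 34+33-17=50
Step 8: prey: 19+7-28=0; pred: 50+19-25=44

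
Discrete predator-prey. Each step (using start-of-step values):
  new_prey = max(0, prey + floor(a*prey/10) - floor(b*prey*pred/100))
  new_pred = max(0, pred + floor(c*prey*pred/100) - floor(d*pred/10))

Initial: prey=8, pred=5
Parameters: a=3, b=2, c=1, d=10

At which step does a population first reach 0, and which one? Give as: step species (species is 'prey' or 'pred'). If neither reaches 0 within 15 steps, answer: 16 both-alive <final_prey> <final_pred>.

Step 1: prey: 8+2-0=10; pred: 5+0-5=0
First extinction: pred at step 1

Answer: 1 pred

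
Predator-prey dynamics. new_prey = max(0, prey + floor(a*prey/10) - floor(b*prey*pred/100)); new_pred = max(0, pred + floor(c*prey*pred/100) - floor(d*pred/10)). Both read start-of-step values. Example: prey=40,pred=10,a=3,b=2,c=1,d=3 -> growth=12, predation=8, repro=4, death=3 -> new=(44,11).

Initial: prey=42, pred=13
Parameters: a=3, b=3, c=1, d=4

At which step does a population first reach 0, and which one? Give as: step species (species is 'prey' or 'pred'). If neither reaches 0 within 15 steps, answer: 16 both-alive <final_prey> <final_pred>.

Step 1: prey: 42+12-16=38; pred: 13+5-5=13
Step 2: prey: 38+11-14=35; pred: 13+4-5=12
Step 3: prey: 35+10-12=33; pred: 12+4-4=12
Step 4: prey: 33+9-11=31; pred: 12+3-4=11
Step 5: prey: 31+9-10=30; pred: 11+3-4=10
Step 6: prey: 30+9-9=30; pred: 10+3-4=9
Step 7: prey: 30+9-8=31; pred: 9+2-3=8
Step 8: prey: 31+9-7=33; pred: 8+2-3=7
Step 9: prey: 33+9-6=36; pred: 7+2-2=7
Step 10: prey: 36+10-7=39; pred: 7+2-2=7
Step 11: prey: 39+11-8=42; pred: 7+2-2=7
Step 12: prey: 42+12-8=46; pred: 7+2-2=7
Step 13: prey: 46+13-9=50; pred: 7+3-2=8
Step 14: prey: 50+15-12=53; pred: 8+4-3=9
Step 15: prey: 53+15-14=54; pred: 9+4-3=10
No extinction within 15 steps

Answer: 16 both-alive 54 10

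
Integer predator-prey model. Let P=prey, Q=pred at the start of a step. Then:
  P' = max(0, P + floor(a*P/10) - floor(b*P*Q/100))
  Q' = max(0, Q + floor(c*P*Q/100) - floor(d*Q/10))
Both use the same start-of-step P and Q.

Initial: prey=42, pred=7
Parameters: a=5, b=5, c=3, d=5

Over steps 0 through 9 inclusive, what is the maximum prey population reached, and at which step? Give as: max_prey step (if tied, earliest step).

Answer: 49 1

Derivation:
Step 1: prey: 42+21-14=49; pred: 7+8-3=12
Step 2: prey: 49+24-29=44; pred: 12+17-6=23
Step 3: prey: 44+22-50=16; pred: 23+30-11=42
Step 4: prey: 16+8-33=0; pred: 42+20-21=41
Step 5: prey: 0+0-0=0; pred: 41+0-20=21
Step 6: prey: 0+0-0=0; pred: 21+0-10=11
Step 7: prey: 0+0-0=0; pred: 11+0-5=6
Step 8: prey: 0+0-0=0; pred: 6+0-3=3
Step 9: prey: 0+0-0=0; pred: 3+0-1=2
Max prey = 49 at step 1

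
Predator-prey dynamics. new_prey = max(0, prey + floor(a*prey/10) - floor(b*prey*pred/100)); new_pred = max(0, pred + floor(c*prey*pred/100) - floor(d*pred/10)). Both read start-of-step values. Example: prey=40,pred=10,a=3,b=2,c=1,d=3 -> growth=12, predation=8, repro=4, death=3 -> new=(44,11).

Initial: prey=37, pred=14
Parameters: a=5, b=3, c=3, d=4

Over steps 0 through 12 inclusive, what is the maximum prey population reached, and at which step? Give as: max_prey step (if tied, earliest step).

Step 1: prey: 37+18-15=40; pred: 14+15-5=24
Step 2: prey: 40+20-28=32; pred: 24+28-9=43
Step 3: prey: 32+16-41=7; pred: 43+41-17=67
Step 4: prey: 7+3-14=0; pred: 67+14-26=55
Step 5: prey: 0+0-0=0; pred: 55+0-22=33
Step 6: prey: 0+0-0=0; pred: 33+0-13=20
Step 7: prey: 0+0-0=0; pred: 20+0-8=12
Step 8: prey: 0+0-0=0; pred: 12+0-4=8
Step 9: prey: 0+0-0=0; pred: 8+0-3=5
Step 10: prey: 0+0-0=0; pred: 5+0-2=3
Step 11: prey: 0+0-0=0; pred: 3+0-1=2
Step 12: prey: 0+0-0=0; pred: 2+0-0=2
Max prey = 40 at step 1

Answer: 40 1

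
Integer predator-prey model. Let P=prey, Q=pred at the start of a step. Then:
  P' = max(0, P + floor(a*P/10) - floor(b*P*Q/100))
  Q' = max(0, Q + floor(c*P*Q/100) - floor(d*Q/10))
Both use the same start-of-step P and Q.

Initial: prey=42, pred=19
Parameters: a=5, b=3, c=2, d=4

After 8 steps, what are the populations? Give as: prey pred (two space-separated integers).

Answer: 1 6

Derivation:
Step 1: prey: 42+21-23=40; pred: 19+15-7=27
Step 2: prey: 40+20-32=28; pred: 27+21-10=38
Step 3: prey: 28+14-31=11; pred: 38+21-15=44
Step 4: prey: 11+5-14=2; pred: 44+9-17=36
Step 5: prey: 2+1-2=1; pred: 36+1-14=23
Step 6: prey: 1+0-0=1; pred: 23+0-9=14
Step 7: prey: 1+0-0=1; pred: 14+0-5=9
Step 8: prey: 1+0-0=1; pred: 9+0-3=6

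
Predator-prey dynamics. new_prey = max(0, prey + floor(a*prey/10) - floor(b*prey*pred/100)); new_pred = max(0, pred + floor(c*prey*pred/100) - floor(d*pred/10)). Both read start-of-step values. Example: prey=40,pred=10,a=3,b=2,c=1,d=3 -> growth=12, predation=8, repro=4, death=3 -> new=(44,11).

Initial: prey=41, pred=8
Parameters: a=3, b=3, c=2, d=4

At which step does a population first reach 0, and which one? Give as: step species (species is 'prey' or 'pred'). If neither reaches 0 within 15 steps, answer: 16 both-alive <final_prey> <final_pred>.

Answer: 16 both-alive 1 2

Derivation:
Step 1: prey: 41+12-9=44; pred: 8+6-3=11
Step 2: prey: 44+13-14=43; pred: 11+9-4=16
Step 3: prey: 43+12-20=35; pred: 16+13-6=23
Step 4: prey: 35+10-24=21; pred: 23+16-9=30
Step 5: prey: 21+6-18=9; pred: 30+12-12=30
Step 6: prey: 9+2-8=3; pred: 30+5-12=23
Step 7: prey: 3+0-2=1; pred: 23+1-9=15
Step 8: prey: 1+0-0=1; pred: 15+0-6=9
Step 9: prey: 1+0-0=1; pred: 9+0-3=6
Step 10: prey: 1+0-0=1; pred: 6+0-2=4
Step 11: prey: 1+0-0=1; pred: 4+0-1=3
Step 12: prey: 1+0-0=1; pred: 3+0-1=2
Step 13: prey: 1+0-0=1; pred: 2+0-0=2
Steps 14-15: state stable at prey=1, pred=2 (no change)
No extinction within 15 steps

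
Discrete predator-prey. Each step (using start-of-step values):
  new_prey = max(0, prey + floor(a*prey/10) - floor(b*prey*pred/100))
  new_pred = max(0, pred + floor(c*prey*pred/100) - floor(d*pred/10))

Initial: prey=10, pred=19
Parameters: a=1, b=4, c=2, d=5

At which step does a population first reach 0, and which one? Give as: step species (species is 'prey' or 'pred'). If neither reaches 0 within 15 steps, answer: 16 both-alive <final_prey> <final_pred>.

Step 1: prey: 10+1-7=4; pred: 19+3-9=13
Step 2: prey: 4+0-2=2; pred: 13+1-6=8
Step 3: prey: 2+0-0=2; pred: 8+0-4=4
Step 4: prey: 2+0-0=2; pred: 4+0-2=2
Step 5: prey: 2+0-0=2; pred: 2+0-1=1
Step 6: prey: 2+0-0=2; pred: 1+0-0=1
Steps 7-15: state stable at prey=2, pred=1 (no change)
No extinction within 15 steps

Answer: 16 both-alive 2 1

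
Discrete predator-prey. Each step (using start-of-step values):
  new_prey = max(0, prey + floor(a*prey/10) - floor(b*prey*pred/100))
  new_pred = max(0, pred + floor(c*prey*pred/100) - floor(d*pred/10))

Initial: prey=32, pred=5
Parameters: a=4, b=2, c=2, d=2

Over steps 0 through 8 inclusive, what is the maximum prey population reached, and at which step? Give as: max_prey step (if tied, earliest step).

Step 1: prey: 32+12-3=41; pred: 5+3-1=7
Step 2: prey: 41+16-5=52; pred: 7+5-1=11
Step 3: prey: 52+20-11=61; pred: 11+11-2=20
Step 4: prey: 61+24-24=61; pred: 20+24-4=40
Step 5: prey: 61+24-48=37; pred: 40+48-8=80
Step 6: prey: 37+14-59=0; pred: 80+59-16=123
Step 7: prey: 0+0-0=0; pred: 123+0-24=99
Step 8: prey: 0+0-0=0; pred: 99+0-19=80
Max prey = 61 at step 3

Answer: 61 3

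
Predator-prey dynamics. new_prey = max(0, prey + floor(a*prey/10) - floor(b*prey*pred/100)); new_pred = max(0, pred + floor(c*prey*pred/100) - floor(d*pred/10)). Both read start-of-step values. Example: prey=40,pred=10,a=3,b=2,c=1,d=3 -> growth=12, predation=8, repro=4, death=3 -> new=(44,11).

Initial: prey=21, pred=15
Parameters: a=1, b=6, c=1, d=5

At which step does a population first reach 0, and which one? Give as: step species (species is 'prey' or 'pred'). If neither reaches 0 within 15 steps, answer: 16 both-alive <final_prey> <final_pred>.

Answer: 16 both-alive 2 1

Derivation:
Step 1: prey: 21+2-18=5; pred: 15+3-7=11
Step 2: prey: 5+0-3=2; pred: 11+0-5=6
Step 3: prey: 2+0-0=2; pred: 6+0-3=3
Step 4: prey: 2+0-0=2; pred: 3+0-1=2
Step 5: prey: 2+0-0=2; pred: 2+0-1=1
Step 6: prey: 2+0-0=2; pred: 1+0-0=1
Steps 7-15: state stable at prey=2, pred=1 (no change)
No extinction within 15 steps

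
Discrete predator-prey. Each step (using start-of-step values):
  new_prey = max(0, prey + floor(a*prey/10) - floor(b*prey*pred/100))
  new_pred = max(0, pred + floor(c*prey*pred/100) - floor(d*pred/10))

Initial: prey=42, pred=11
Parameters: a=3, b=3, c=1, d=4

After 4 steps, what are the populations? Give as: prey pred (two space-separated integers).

Step 1: prey: 42+12-13=41; pred: 11+4-4=11
Step 2: prey: 41+12-13=40; pred: 11+4-4=11
Step 3: prey: 40+12-13=39; pred: 11+4-4=11
Step 4: prey: 39+11-12=38; pred: 11+4-4=11

Answer: 38 11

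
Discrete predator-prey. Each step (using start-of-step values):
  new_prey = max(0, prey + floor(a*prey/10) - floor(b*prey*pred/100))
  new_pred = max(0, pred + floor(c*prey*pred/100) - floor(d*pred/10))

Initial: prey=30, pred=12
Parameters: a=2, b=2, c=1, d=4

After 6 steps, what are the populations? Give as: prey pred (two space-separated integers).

Step 1: prey: 30+6-7=29; pred: 12+3-4=11
Step 2: prey: 29+5-6=28; pred: 11+3-4=10
Step 3: prey: 28+5-5=28; pred: 10+2-4=8
Step 4: prey: 28+5-4=29; pred: 8+2-3=7
Step 5: prey: 29+5-4=30; pred: 7+2-2=7
Step 6: prey: 30+6-4=32; pred: 7+2-2=7

Answer: 32 7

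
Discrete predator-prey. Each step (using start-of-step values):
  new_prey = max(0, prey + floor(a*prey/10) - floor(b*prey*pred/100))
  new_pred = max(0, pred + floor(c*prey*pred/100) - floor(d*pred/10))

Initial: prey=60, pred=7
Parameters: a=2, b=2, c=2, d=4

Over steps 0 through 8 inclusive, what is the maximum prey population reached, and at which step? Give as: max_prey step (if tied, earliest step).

Answer: 64 1

Derivation:
Step 1: prey: 60+12-8=64; pred: 7+8-2=13
Step 2: prey: 64+12-16=60; pred: 13+16-5=24
Step 3: prey: 60+12-28=44; pred: 24+28-9=43
Step 4: prey: 44+8-37=15; pred: 43+37-17=63
Step 5: prey: 15+3-18=0; pred: 63+18-25=56
Step 6: prey: 0+0-0=0; pred: 56+0-22=34
Step 7: prey: 0+0-0=0; pred: 34+0-13=21
Step 8: prey: 0+0-0=0; pred: 21+0-8=13
Max prey = 64 at step 1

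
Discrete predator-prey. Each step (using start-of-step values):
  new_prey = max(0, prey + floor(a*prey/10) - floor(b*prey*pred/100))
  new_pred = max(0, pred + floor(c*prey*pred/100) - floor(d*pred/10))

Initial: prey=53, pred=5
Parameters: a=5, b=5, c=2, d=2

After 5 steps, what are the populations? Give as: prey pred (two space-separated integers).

Step 1: prey: 53+26-13=66; pred: 5+5-1=9
Step 2: prey: 66+33-29=70; pred: 9+11-1=19
Step 3: prey: 70+35-66=39; pred: 19+26-3=42
Step 4: prey: 39+19-81=0; pred: 42+32-8=66
Step 5: prey: 0+0-0=0; pred: 66+0-13=53

Answer: 0 53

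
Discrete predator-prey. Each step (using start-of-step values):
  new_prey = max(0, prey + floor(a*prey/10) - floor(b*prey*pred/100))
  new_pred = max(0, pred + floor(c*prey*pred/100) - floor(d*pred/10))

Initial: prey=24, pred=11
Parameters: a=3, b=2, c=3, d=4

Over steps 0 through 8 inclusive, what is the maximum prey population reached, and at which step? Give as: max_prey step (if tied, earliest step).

Step 1: prey: 24+7-5=26; pred: 11+7-4=14
Step 2: prey: 26+7-7=26; pred: 14+10-5=19
Step 3: prey: 26+7-9=24; pred: 19+14-7=26
Step 4: prey: 24+7-12=19; pred: 26+18-10=34
Step 5: prey: 19+5-12=12; pred: 34+19-13=40
Step 6: prey: 12+3-9=6; pred: 40+14-16=38
Step 7: prey: 6+1-4=3; pred: 38+6-15=29
Step 8: prey: 3+0-1=2; pred: 29+2-11=20
Max prey = 26 at step 1

Answer: 26 1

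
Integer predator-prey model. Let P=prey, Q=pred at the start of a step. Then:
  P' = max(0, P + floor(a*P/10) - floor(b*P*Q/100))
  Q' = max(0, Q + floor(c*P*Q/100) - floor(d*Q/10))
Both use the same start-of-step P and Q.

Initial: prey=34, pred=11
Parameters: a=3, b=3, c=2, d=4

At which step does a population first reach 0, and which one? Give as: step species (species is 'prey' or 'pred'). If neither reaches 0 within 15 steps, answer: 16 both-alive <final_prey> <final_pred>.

Step 1: prey: 34+10-11=33; pred: 11+7-4=14
Step 2: prey: 33+9-13=29; pred: 14+9-5=18
Step 3: prey: 29+8-15=22; pred: 18+10-7=21
Step 4: prey: 22+6-13=15; pred: 21+9-8=22
Step 5: prey: 15+4-9=10; pred: 22+6-8=20
Step 6: prey: 10+3-6=7; pred: 20+4-8=16
Step 7: prey: 7+2-3=6; pred: 16+2-6=12
Step 8: prey: 6+1-2=5; pred: 12+1-4=9
Step 9: prey: 5+1-1=5; pred: 9+0-3=6
Step 10: prey: 5+1-0=6; pred: 6+0-2=4
Step 11: prey: 6+1-0=7; pred: 4+0-1=3
Step 12: prey: 7+2-0=9; pred: 3+0-1=2
Step 13: prey: 9+2-0=11; pred: 2+0-0=2
Step 14: prey: 11+3-0=14; pred: 2+0-0=2
Step 15: prey: 14+4-0=18; pred: 2+0-0=2
No extinction within 15 steps

Answer: 16 both-alive 18 2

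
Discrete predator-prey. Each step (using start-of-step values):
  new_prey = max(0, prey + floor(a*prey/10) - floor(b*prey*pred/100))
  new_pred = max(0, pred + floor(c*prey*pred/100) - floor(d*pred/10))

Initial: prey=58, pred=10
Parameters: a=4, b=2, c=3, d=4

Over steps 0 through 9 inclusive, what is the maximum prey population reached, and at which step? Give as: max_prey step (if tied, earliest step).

Step 1: prey: 58+23-11=70; pred: 10+17-4=23
Step 2: prey: 70+28-32=66; pred: 23+48-9=62
Step 3: prey: 66+26-81=11; pred: 62+122-24=160
Step 4: prey: 11+4-35=0; pred: 160+52-64=148
Step 5: prey: 0+0-0=0; pred: 148+0-59=89
Step 6: prey: 0+0-0=0; pred: 89+0-35=54
Step 7: prey: 0+0-0=0; pred: 54+0-21=33
Step 8: prey: 0+0-0=0; pred: 33+0-13=20
Step 9: prey: 0+0-0=0; pred: 20+0-8=12
Max prey = 70 at step 1

Answer: 70 1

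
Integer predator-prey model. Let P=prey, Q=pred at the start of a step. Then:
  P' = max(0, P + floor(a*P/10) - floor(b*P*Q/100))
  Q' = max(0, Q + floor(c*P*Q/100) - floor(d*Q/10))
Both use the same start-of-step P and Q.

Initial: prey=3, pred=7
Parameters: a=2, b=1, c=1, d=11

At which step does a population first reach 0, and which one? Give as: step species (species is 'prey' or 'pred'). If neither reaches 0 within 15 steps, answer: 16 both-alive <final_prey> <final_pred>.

Step 1: prey: 3+0-0=3; pred: 7+0-7=0
First extinction: pred at step 1

Answer: 1 pred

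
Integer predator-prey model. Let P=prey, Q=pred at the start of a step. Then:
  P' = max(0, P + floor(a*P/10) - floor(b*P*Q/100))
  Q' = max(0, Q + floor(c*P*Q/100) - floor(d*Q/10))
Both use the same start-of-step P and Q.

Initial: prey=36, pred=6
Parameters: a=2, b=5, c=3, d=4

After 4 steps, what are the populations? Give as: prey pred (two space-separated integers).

Answer: 3 17

Derivation:
Step 1: prey: 36+7-10=33; pred: 6+6-2=10
Step 2: prey: 33+6-16=23; pred: 10+9-4=15
Step 3: prey: 23+4-17=10; pred: 15+10-6=19
Step 4: prey: 10+2-9=3; pred: 19+5-7=17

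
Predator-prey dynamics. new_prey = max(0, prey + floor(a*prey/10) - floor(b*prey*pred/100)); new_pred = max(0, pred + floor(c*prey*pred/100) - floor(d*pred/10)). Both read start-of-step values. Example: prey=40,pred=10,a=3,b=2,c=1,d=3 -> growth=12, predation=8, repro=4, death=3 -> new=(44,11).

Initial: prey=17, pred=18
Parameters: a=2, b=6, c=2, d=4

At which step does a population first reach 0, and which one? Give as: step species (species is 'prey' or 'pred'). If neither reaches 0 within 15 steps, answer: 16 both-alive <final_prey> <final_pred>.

Answer: 2 prey

Derivation:
Step 1: prey: 17+3-18=2; pred: 18+6-7=17
Step 2: prey: 2+0-2=0; pred: 17+0-6=11
First extinction: prey at step 2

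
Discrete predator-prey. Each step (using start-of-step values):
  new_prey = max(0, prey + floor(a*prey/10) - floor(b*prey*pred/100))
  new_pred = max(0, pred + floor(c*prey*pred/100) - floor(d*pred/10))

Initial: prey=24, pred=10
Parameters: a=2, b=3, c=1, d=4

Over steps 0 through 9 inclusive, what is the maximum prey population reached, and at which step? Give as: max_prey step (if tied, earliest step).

Answer: 40 9

Derivation:
Step 1: prey: 24+4-7=21; pred: 10+2-4=8
Step 2: prey: 21+4-5=20; pred: 8+1-3=6
Step 3: prey: 20+4-3=21; pred: 6+1-2=5
Step 4: prey: 21+4-3=22; pred: 5+1-2=4
Step 5: prey: 22+4-2=24; pred: 4+0-1=3
Step 6: prey: 24+4-2=26; pred: 3+0-1=2
Step 7: prey: 26+5-1=30; pred: 2+0-0=2
Step 8: prey: 30+6-1=35; pred: 2+0-0=2
Step 9: prey: 35+7-2=40; pred: 2+0-0=2
Max prey = 40 at step 9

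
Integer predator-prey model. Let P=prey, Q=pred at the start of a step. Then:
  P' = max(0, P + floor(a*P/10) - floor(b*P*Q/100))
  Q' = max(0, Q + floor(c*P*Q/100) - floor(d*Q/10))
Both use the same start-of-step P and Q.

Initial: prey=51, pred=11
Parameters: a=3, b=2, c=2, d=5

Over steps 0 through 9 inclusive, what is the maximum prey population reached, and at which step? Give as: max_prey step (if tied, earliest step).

Answer: 55 1

Derivation:
Step 1: prey: 51+15-11=55; pred: 11+11-5=17
Step 2: prey: 55+16-18=53; pred: 17+18-8=27
Step 3: prey: 53+15-28=40; pred: 27+28-13=42
Step 4: prey: 40+12-33=19; pred: 42+33-21=54
Step 5: prey: 19+5-20=4; pred: 54+20-27=47
Step 6: prey: 4+1-3=2; pred: 47+3-23=27
Step 7: prey: 2+0-1=1; pred: 27+1-13=15
Step 8: prey: 1+0-0=1; pred: 15+0-7=8
Step 9: prey: 1+0-0=1; pred: 8+0-4=4
Max prey = 55 at step 1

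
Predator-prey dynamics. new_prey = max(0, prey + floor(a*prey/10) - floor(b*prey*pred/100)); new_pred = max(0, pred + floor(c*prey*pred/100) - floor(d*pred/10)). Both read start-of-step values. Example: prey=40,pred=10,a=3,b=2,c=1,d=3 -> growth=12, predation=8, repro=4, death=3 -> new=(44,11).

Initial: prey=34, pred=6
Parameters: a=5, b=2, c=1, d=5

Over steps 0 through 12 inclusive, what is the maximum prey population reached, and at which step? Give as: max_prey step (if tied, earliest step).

Answer: 210 6

Derivation:
Step 1: prey: 34+17-4=47; pred: 6+2-3=5
Step 2: prey: 47+23-4=66; pred: 5+2-2=5
Step 3: prey: 66+33-6=93; pred: 5+3-2=6
Step 4: prey: 93+46-11=128; pred: 6+5-3=8
Step 5: prey: 128+64-20=172; pred: 8+10-4=14
Step 6: prey: 172+86-48=210; pred: 14+24-7=31
Step 7: prey: 210+105-130=185; pred: 31+65-15=81
Step 8: prey: 185+92-299=0; pred: 81+149-40=190
Step 9: prey: 0+0-0=0; pred: 190+0-95=95
Step 10: prey: 0+0-0=0; pred: 95+0-47=48
Step 11: prey: 0+0-0=0; pred: 48+0-24=24
Step 12: prey: 0+0-0=0; pred: 24+0-12=12
Max prey = 210 at step 6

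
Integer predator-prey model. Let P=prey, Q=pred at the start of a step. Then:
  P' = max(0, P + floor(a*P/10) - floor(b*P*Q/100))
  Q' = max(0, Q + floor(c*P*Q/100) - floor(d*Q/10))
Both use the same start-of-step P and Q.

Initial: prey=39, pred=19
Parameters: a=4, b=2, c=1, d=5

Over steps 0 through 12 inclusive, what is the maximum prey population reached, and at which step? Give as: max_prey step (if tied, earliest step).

Step 1: prey: 39+15-14=40; pred: 19+7-9=17
Step 2: prey: 40+16-13=43; pred: 17+6-8=15
Step 3: prey: 43+17-12=48; pred: 15+6-7=14
Step 4: prey: 48+19-13=54; pred: 14+6-7=13
Step 5: prey: 54+21-14=61; pred: 13+7-6=14
Step 6: prey: 61+24-17=68; pred: 14+8-7=15
Step 7: prey: 68+27-20=75; pred: 15+10-7=18
Step 8: prey: 75+30-27=78; pred: 18+13-9=22
Step 9: prey: 78+31-34=75; pred: 22+17-11=28
Step 10: prey: 75+30-42=63; pred: 28+21-14=35
Step 11: prey: 63+25-44=44; pred: 35+22-17=40
Step 12: prey: 44+17-35=26; pred: 40+17-20=37
Max prey = 78 at step 8

Answer: 78 8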